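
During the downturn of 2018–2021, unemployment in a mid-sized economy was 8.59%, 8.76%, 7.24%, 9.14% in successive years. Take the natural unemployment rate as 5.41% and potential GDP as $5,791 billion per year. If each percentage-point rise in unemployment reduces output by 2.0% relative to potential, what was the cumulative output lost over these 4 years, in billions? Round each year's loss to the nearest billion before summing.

$1,400 billion

Year 2018: gap = -2.0 × (8.59 - 5.41) = -6.36%, loss ≈ 5791 × 6.36/100 ≈ 368.
Year 2019: gap = -2.0 × (8.76 - 5.41) = -6.7%, loss ≈ 5791 × 6.7/100 ≈ 388.
Year 2020: gap = -2.0 × (7.24 - 5.41) = -3.66%, loss ≈ 5791 × 3.66/100 ≈ 212.
Year 2021: gap = -2.0 × (9.14 - 5.41) = -7.46%, loss ≈ 5791 × 7.46/100 ≈ 432.
Total lost output = 368 + 388 + 212 + 432 = 1400 billion.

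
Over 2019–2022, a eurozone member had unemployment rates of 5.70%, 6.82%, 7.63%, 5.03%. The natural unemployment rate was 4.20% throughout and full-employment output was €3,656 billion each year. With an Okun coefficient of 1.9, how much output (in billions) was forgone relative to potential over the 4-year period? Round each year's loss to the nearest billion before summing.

Year 2019: gap = -1.9 × (5.7 - 4.2) = -2.85%, loss ≈ 3656 × 2.85/100 ≈ 104.
Year 2020: gap = -1.9 × (6.82 - 4.2) = -4.978%, loss ≈ 3656 × 4.978/100 ≈ 182.
Year 2021: gap = -1.9 × (7.63 - 4.2) = -6.517%, loss ≈ 3656 × 6.517/100 ≈ 238.
Year 2022: gap = -1.9 × (5.03 - 4.2) = -1.577%, loss ≈ 3656 × 1.577/100 ≈ 58.
Total lost output = 104 + 182 + 238 + 58 = 582 billion.

€582 billion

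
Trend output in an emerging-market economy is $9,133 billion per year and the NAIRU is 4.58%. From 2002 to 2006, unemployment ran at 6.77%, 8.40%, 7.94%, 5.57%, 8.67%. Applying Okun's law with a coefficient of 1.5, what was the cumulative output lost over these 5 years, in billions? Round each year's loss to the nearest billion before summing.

Year 2002: gap = -1.5 × (6.77 - 4.58) = -3.285%, loss ≈ 9133 × 3.285/100 ≈ 300.
Year 2003: gap = -1.5 × (8.4 - 4.58) = -5.73%, loss ≈ 9133 × 5.73/100 ≈ 523.
Year 2004: gap = -1.5 × (7.94 - 4.58) = -5.04%, loss ≈ 9133 × 5.04/100 ≈ 460.
Year 2005: gap = -1.5 × (5.57 - 4.58) = -1.485%, loss ≈ 9133 × 1.485/100 ≈ 136.
Year 2006: gap = -1.5 × (8.67 - 4.58) = -6.135%, loss ≈ 9133 × 6.135/100 ≈ 560.
Total lost output = 300 + 523 + 460 + 136 + 560 = 1979 billion.

$1,979 billion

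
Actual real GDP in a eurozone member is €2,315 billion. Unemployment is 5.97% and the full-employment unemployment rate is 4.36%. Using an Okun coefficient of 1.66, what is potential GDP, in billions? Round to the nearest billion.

€2,379 billion

Unemployment gap = 5.97 - 4.36 = 1.61 points, so output gap = -1.66 × 1.61 = -2.6726%.
Since Y = Y* × (1 + gap/100), Y* = 2315/0.973274 ≈ 2379 billion.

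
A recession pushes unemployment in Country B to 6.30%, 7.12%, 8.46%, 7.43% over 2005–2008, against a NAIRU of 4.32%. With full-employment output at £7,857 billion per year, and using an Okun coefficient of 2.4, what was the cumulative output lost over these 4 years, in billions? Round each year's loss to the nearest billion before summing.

Year 2005: gap = -2.4 × (6.3 - 4.32) = -4.752%, loss ≈ 7857 × 4.752/100 ≈ 373.
Year 2006: gap = -2.4 × (7.12 - 4.32) = -6.72%, loss ≈ 7857 × 6.72/100 ≈ 528.
Year 2007: gap = -2.4 × (8.46 - 4.32) = -9.936%, loss ≈ 7857 × 9.936/100 ≈ 781.
Year 2008: gap = -2.4 × (7.43 - 4.32) = -7.464%, loss ≈ 7857 × 7.464/100 ≈ 586.
Total lost output = 373 + 528 + 781 + 586 = 2268 billion.

£2,268 billion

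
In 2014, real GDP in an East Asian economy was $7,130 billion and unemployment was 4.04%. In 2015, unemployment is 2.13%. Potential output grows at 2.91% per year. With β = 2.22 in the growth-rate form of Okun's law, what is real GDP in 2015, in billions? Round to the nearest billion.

$7,640 billion

Δu = 2.13 - 4.04 = -1.91 points.
Okun's law (growth form): g_Y = g_Y* - β × Δu = 2.91 - 2.22 × (-1.91) = 2.91 + 4.2402 = 7.1502%.
Real GDP in the next year = 7130 × (1 + 7.1502/100) = 7130 × 1.071502 ≈ 7640 billion.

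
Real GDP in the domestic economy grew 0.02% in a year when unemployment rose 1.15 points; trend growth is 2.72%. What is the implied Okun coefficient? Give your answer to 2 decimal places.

Growth form: g_Y = g_Y* - β × Δu, so β = (g_Y* - g_Y)/Δu.
β = (2.72 - 0.02)/1.15 = 2.7/1.15 = 2.35.

β ≈ 2.35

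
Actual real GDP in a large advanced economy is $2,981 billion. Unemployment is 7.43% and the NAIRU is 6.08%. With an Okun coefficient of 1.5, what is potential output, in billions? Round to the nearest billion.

Unemployment gap = 7.43 - 6.08 = 1.35 points, so output gap = -1.5 × 1.35 = -2.025%.
Since Y = Y* × (1 + gap/100), Y* = 2981/0.97975 ≈ 3043 billion.

$3,043 billion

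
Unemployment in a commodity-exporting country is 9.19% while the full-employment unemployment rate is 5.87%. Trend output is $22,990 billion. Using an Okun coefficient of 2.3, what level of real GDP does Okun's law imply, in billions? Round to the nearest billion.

Unemployment gap = 9.19 - 5.87 = 3.32 points, so the output gap is -2.3 × 3.32 = -7.636%.
Actual GDP = 22990 × (1 - 7.636/100) = 22990 × 0.92364 ≈ 21234 billion.

$21,234 billion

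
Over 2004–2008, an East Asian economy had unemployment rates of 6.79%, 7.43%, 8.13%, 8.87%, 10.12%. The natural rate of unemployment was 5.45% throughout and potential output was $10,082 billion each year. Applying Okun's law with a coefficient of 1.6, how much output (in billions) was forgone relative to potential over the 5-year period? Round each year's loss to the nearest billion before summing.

Year 2004: gap = -1.6 × (6.79 - 5.45) = -2.144%, loss ≈ 10082 × 2.144/100 ≈ 216.
Year 2005: gap = -1.6 × (7.43 - 5.45) = -3.168%, loss ≈ 10082 × 3.168/100 ≈ 319.
Year 2006: gap = -1.6 × (8.13 - 5.45) = -4.288%, loss ≈ 10082 × 4.288/100 ≈ 432.
Year 2007: gap = -1.6 × (8.87 - 5.45) = -5.472%, loss ≈ 10082 × 5.472/100 ≈ 552.
Year 2008: gap = -1.6 × (10.12 - 5.45) = -7.472%, loss ≈ 10082 × 7.472/100 ≈ 753.
Total lost output = 216 + 319 + 432 + 552 + 753 = 2272 billion.

$2,272 billion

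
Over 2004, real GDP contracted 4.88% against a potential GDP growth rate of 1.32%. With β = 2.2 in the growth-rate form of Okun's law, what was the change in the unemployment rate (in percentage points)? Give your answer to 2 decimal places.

2.82 percentage points

Growth-rate Okun's law: g_Y = g_Y* - β × Δu, so Δu = (g_Y* - g_Y)/β.
Δu = (1.32 + 4.88)/2.2 = 6.2/2.2 = 2.82 percentage points.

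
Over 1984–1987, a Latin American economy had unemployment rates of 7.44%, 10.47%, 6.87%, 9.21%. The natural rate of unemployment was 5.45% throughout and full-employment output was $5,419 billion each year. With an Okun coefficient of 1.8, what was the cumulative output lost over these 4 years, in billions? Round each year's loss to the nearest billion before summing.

Year 1984: gap = -1.8 × (7.44 - 5.45) = -3.582%, loss ≈ 5419 × 3.582/100 ≈ 194.
Year 1985: gap = -1.8 × (10.47 - 5.45) = -9.036%, loss ≈ 5419 × 9.036/100 ≈ 490.
Year 1986: gap = -1.8 × (6.87 - 5.45) = -2.556%, loss ≈ 5419 × 2.556/100 ≈ 139.
Year 1987: gap = -1.8 × (9.21 - 5.45) = -6.768%, loss ≈ 5419 × 6.768/100 ≈ 367.
Total lost output = 194 + 490 + 139 + 367 = 1190 billion.

$1,190 billion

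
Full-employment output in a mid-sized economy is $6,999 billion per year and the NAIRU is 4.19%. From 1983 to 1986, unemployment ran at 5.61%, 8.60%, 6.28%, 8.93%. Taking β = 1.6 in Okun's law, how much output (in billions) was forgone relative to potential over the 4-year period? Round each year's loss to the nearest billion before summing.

$1,418 billion

Year 1983: gap = -1.6 × (5.61 - 4.19) = -2.272%, loss ≈ 6999 × 2.272/100 ≈ 159.
Year 1984: gap = -1.6 × (8.6 - 4.19) = -7.056%, loss ≈ 6999 × 7.056/100 ≈ 494.
Year 1985: gap = -1.6 × (6.28 - 4.19) = -3.344%, loss ≈ 6999 × 3.344/100 ≈ 234.
Year 1986: gap = -1.6 × (8.93 - 4.19) = -7.584%, loss ≈ 6999 × 7.584/100 ≈ 531.
Total lost output = 159 + 494 + 234 + 531 = 1418 billion.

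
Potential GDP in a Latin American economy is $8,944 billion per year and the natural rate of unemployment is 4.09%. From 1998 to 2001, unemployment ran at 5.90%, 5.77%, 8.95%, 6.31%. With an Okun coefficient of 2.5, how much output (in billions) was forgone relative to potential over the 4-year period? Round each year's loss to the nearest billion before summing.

$2,364 billion

Year 1998: gap = -2.5 × (5.9 - 4.09) = -4.525%, loss ≈ 8944 × 4.525/100 ≈ 405.
Year 1999: gap = -2.5 × (5.77 - 4.09) = -4.2%, loss ≈ 8944 × 4.2/100 ≈ 376.
Year 2000: gap = -2.5 × (8.95 - 4.09) = -12.15%, loss ≈ 8944 × 12.15/100 ≈ 1087.
Year 2001: gap = -2.5 × (6.31 - 4.09) = -5.55%, loss ≈ 8944 × 5.55/100 ≈ 496.
Total lost output = 405 + 376 + 1087 + 496 = 2364 billion.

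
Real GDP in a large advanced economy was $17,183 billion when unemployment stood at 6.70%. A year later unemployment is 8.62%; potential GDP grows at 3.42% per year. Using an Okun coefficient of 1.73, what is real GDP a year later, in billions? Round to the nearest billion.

$17,200 billion

Δu = 8.62 - 6.7 = 1.92 points.
Okun's law (growth form): g_Y = g_Y* - β × Δu = 3.42 - 1.73 × (1.92) = 3.42 - 3.3216 = 0.0984%.
Real GDP in the next year = 17183 × (1 + 0.0984/100) = 17183 × 1.000984 ≈ 17200 billion.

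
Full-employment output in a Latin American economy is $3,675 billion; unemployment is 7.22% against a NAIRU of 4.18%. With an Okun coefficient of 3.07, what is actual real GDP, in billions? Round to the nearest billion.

Unemployment gap = 7.22 - 4.18 = 3.04 points, so the output gap is -3.07 × 3.04 = -9.3328%.
Actual GDP = 3675 × (1 - 9.3328/100) = 3675 × 0.906672 ≈ 3332 billion.

$3,332 billion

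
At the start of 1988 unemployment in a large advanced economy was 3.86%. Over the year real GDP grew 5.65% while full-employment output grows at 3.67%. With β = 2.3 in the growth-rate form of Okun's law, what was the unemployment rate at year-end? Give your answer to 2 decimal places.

3.00%

Growth-rate Okun's law: g_Y = g_Y* - β × Δu, so Δu = (g_Y* - g_Y)/β.
Δu = (3.67 - 5.65)/2.3 = -1.98/2.3 = -0.86 percentage points.
Year-end unemployment = 3.86 - 0.86 = 3.00%.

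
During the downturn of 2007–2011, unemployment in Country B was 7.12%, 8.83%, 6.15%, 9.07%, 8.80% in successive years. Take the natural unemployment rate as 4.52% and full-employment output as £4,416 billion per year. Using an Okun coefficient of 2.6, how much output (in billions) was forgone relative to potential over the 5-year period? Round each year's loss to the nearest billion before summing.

£1,994 billion

Year 2007: gap = -2.6 × (7.12 - 4.52) = -6.76%, loss ≈ 4416 × 6.76/100 ≈ 299.
Year 2008: gap = -2.6 × (8.83 - 4.52) = -11.206%, loss ≈ 4416 × 11.206/100 ≈ 495.
Year 2009: gap = -2.6 × (6.15 - 4.52) = -4.238%, loss ≈ 4416 × 4.238/100 ≈ 187.
Year 2010: gap = -2.6 × (9.07 - 4.52) = -11.83%, loss ≈ 4416 × 11.83/100 ≈ 522.
Year 2011: gap = -2.6 × (8.8 - 4.52) = -11.128%, loss ≈ 4416 × 11.128/100 ≈ 491.
Total lost output = 299 + 495 + 187 + 522 + 491 = 1994 billion.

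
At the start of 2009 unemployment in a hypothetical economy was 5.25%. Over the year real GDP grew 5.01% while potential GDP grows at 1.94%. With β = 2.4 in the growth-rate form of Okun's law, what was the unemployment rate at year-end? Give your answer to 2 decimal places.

3.97%

Growth-rate Okun's law: g_Y = g_Y* - β × Δu, so Δu = (g_Y* - g_Y)/β.
Δu = (1.94 - 5.01)/2.4 = -3.07/2.4 = -1.28 percentage points.
Year-end unemployment = 5.25 - 1.28 = 3.97%.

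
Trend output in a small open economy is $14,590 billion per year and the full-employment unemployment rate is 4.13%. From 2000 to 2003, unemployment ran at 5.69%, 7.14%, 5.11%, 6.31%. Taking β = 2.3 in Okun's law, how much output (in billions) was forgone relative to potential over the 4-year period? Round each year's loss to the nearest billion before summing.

Year 2000: gap = -2.3 × (5.69 - 4.13) = -3.588%, loss ≈ 14590 × 3.588/100 ≈ 523.
Year 2001: gap = -2.3 × (7.14 - 4.13) = -6.923%, loss ≈ 14590 × 6.923/100 ≈ 1010.
Year 2002: gap = -2.3 × (5.11 - 4.13) = -2.254%, loss ≈ 14590 × 2.254/100 ≈ 329.
Year 2003: gap = -2.3 × (6.31 - 4.13) = -5.014%, loss ≈ 14590 × 5.014/100 ≈ 732.
Total lost output = 523 + 1010 + 329 + 732 = 2594 billion.

$2,594 billion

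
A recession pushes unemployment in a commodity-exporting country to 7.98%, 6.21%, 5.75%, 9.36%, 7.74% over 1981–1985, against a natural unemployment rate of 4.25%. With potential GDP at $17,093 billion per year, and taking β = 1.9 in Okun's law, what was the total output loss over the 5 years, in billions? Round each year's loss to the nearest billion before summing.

Year 1981: gap = -1.9 × (7.98 - 4.25) = -7.087%, loss ≈ 17093 × 7.087/100 ≈ 1211.
Year 1982: gap = -1.9 × (6.21 - 4.25) = -3.724%, loss ≈ 17093 × 3.724/100 ≈ 637.
Year 1983: gap = -1.9 × (5.75 - 4.25) = -2.85%, loss ≈ 17093 × 2.85/100 ≈ 487.
Year 1984: gap = -1.9 × (9.36 - 4.25) = -9.709%, loss ≈ 17093 × 9.709/100 ≈ 1660.
Year 1985: gap = -1.9 × (7.74 - 4.25) = -6.631%, loss ≈ 17093 × 6.631/100 ≈ 1133.
Total lost output = 1211 + 637 + 487 + 1660 + 1133 = 5128 billion.

$5,128 billion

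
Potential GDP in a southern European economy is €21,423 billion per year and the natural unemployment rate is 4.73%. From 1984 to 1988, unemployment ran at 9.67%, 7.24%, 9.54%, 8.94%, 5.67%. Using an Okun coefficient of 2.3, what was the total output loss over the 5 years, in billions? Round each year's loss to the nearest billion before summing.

€8,578 billion

Year 1984: gap = -2.3 × (9.67 - 4.73) = -11.362%, loss ≈ 21423 × 11.362/100 ≈ 2434.
Year 1985: gap = -2.3 × (7.24 - 4.73) = -5.773%, loss ≈ 21423 × 5.773/100 ≈ 1237.
Year 1986: gap = -2.3 × (9.54 - 4.73) = -11.063%, loss ≈ 21423 × 11.063/100 ≈ 2370.
Year 1987: gap = -2.3 × (8.94 - 4.73) = -9.683%, loss ≈ 21423 × 9.683/100 ≈ 2074.
Year 1988: gap = -2.3 × (5.67 - 4.73) = -2.162%, loss ≈ 21423 × 2.162/100 ≈ 463.
Total lost output = 2434 + 1237 + 2370 + 2074 + 463 = 8578 billion.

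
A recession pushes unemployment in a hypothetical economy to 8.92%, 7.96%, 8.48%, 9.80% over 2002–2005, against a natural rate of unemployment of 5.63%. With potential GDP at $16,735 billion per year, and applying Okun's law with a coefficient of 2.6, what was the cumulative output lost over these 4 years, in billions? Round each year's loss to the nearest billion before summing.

Year 2002: gap = -2.6 × (8.92 - 5.63) = -8.554%, loss ≈ 16735 × 8.554/100 ≈ 1432.
Year 2003: gap = -2.6 × (7.96 - 5.63) = -6.058%, loss ≈ 16735 × 6.058/100 ≈ 1014.
Year 2004: gap = -2.6 × (8.48 - 5.63) = -7.41%, loss ≈ 16735 × 7.41/100 ≈ 1240.
Year 2005: gap = -2.6 × (9.8 - 5.63) = -10.842%, loss ≈ 16735 × 10.842/100 ≈ 1814.
Total lost output = 1432 + 1014 + 1240 + 1814 = 5500 billion.

$5,500 billion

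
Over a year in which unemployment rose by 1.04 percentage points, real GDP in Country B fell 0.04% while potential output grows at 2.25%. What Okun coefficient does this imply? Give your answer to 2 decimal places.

β ≈ 2.20

Growth form: g_Y = g_Y* - β × Δu, so β = (g_Y* - g_Y)/Δu.
β = (2.25 + 0.04)/1.04 = 2.29/1.04 = 2.20.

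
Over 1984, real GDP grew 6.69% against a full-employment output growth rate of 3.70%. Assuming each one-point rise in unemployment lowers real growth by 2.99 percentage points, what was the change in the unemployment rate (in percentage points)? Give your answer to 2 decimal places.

Growth-rate Okun's law: g_Y = g_Y* - β × Δu, so Δu = (g_Y* - g_Y)/β.
Δu = (3.7 - 6.69)/2.99 = -2.99/2.99 = -1.00 percentage point.

-1.00 percentage points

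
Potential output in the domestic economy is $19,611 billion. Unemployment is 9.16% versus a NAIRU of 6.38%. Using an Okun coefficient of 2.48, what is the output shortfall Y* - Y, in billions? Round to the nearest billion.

Output gap = -2.48 × (9.16 - 6.38) = -2.48 × 2.78 = -6.8944%.
Actual GDP ≈ 19611 × 0.931056 ≈ 18259 billion, so the shortfall is 19611 - 18259 = 1352 billion.

$1,352 billion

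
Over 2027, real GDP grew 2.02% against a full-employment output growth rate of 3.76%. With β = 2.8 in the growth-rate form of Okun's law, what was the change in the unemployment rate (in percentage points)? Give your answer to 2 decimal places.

0.62 percentage points

Growth-rate Okun's law: g_Y = g_Y* - β × Δu, so Δu = (g_Y* - g_Y)/β.
Δu = (3.76 - 2.02)/2.8 = 1.74/2.8 = 0.62 percentage points.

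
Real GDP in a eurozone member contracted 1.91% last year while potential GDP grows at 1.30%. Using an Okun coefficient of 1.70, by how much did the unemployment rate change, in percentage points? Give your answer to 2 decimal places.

Growth-rate Okun's law: g_Y = g_Y* - β × Δu, so Δu = (g_Y* - g_Y)/β.
Δu = (1.3 + 1.91)/1.70 = 3.21/1.70 = 1.89 percentage points.

1.89 percentage points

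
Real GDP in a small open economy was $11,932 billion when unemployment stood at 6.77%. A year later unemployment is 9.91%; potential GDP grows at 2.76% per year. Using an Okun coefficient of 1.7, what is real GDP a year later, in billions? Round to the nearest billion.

Δu = 9.91 - 6.77 = 3.14 points.
Okun's law (growth form): g_Y = g_Y* - β × Δu = 2.76 - 1.7 × (3.14) = 2.76 - 5.338 = -2.578%.
Real GDP in the next year = 11932 × (1 - 2.578/100) = 11932 × 0.97422 ≈ 11624 billion.

$11,624 billion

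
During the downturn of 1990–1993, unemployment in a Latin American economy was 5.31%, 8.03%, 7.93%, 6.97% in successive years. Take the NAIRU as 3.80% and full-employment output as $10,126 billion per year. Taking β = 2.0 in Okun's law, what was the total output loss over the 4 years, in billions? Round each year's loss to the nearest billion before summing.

$2,641 billion

Year 1990: gap = -2.0 × (5.31 - 3.8) = -3.02%, loss ≈ 10126 × 3.02/100 ≈ 306.
Year 1991: gap = -2.0 × (8.03 - 3.8) = -8.46%, loss ≈ 10126 × 8.46/100 ≈ 857.
Year 1992: gap = -2.0 × (7.93 - 3.8) = -8.26%, loss ≈ 10126 × 8.26/100 ≈ 836.
Year 1993: gap = -2.0 × (6.97 - 3.8) = -6.34%, loss ≈ 10126 × 6.34/100 ≈ 642.
Total lost output = 306 + 857 + 836 + 642 = 2641 billion.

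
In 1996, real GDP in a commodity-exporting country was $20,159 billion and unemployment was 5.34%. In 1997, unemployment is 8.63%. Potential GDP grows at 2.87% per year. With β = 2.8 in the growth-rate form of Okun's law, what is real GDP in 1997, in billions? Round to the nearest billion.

$18,881 billion

Δu = 8.63 - 5.34 = 3.29 points.
Okun's law (growth form): g_Y = g_Y* - β × Δu = 2.87 - 2.8 × (3.29) = 2.87 - 9.212 = -6.342%.
Real GDP in the next year = 20159 × (1 - 6.342/100) = 20159 × 0.93658 ≈ 18881 billion.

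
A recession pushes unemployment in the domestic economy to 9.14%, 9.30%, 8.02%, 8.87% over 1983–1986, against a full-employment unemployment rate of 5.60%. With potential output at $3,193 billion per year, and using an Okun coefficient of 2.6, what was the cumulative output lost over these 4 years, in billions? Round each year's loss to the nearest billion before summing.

$1,073 billion

Year 1983: gap = -2.6 × (9.14 - 5.6) = -9.204%, loss ≈ 3193 × 9.204/100 ≈ 294.
Year 1984: gap = -2.6 × (9.3 - 5.6) = -9.62%, loss ≈ 3193 × 9.62/100 ≈ 307.
Year 1985: gap = -2.6 × (8.02 - 5.6) = -6.292%, loss ≈ 3193 × 6.292/100 ≈ 201.
Year 1986: gap = -2.6 × (8.87 - 5.6) = -8.502%, loss ≈ 3193 × 8.502/100 ≈ 271.
Total lost output = 294 + 307 + 201 + 271 = 1073 billion.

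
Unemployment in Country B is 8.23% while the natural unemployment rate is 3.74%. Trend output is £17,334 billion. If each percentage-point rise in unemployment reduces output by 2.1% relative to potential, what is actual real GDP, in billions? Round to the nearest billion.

Unemployment gap = 8.23 - 3.74 = 4.49 points, so the output gap is -2.1 × 4.49 = -9.429%.
Actual GDP = 17334 × (1 - 9.429/100) = 17334 × 0.90571 ≈ 15700 billion.

£15,700 billion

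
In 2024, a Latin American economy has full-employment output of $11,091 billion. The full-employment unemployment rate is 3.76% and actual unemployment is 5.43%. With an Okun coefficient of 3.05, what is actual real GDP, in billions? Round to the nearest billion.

Unemployment gap = 5.43 - 3.76 = 1.67 points, so the output gap is -3.05 × 1.67 = -5.0935%.
Actual GDP = 11091 × (1 - 5.0935/100) = 11091 × 0.949065 ≈ 10526 billion.

$10,526 billion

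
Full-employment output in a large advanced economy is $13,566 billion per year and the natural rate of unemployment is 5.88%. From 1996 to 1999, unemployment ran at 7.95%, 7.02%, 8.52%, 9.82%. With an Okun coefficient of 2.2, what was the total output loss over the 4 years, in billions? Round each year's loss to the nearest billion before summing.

$2,922 billion

Year 1996: gap = -2.2 × (7.95 - 5.88) = -4.554%, loss ≈ 13566 × 4.554/100 ≈ 618.
Year 1997: gap = -2.2 × (7.02 - 5.88) = -2.508%, loss ≈ 13566 × 2.508/100 ≈ 340.
Year 1998: gap = -2.2 × (8.52 - 5.88) = -5.808%, loss ≈ 13566 × 5.808/100 ≈ 788.
Year 1999: gap = -2.2 × (9.82 - 5.88) = -8.668%, loss ≈ 13566 × 8.668/100 ≈ 1176.
Total lost output = 618 + 340 + 788 + 1176 = 2922 billion.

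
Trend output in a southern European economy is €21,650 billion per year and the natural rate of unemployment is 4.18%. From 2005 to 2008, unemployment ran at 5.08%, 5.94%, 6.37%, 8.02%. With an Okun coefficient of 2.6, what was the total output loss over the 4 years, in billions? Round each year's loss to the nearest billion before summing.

€4,893 billion

Year 2005: gap = -2.6 × (5.08 - 4.18) = -2.34%, loss ≈ 21650 × 2.34/100 ≈ 507.
Year 2006: gap = -2.6 × (5.94 - 4.18) = -4.576%, loss ≈ 21650 × 4.576/100 ≈ 991.
Year 2007: gap = -2.6 × (6.37 - 4.18) = -5.694%, loss ≈ 21650 × 5.694/100 ≈ 1233.
Year 2008: gap = -2.6 × (8.02 - 4.18) = -9.984%, loss ≈ 21650 × 9.984/100 ≈ 2162.
Total lost output = 507 + 991 + 1233 + 2162 = 4893 billion.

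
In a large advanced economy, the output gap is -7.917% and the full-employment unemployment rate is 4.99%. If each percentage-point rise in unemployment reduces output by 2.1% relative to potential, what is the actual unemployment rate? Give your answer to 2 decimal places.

From Okun's law, u - u* = -(output gap)/β = -(-7.917)/2.1 = 3.77 points.
So u = 4.99 + 3.77 = 8.76%.

8.76%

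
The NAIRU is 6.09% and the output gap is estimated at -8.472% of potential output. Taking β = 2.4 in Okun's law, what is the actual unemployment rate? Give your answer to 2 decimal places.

9.62%

From Okun's law, u - u* = -(output gap)/β = -(-8.472)/2.4 = 3.53 points.
So u = 6.09 + 3.53 = 9.62%.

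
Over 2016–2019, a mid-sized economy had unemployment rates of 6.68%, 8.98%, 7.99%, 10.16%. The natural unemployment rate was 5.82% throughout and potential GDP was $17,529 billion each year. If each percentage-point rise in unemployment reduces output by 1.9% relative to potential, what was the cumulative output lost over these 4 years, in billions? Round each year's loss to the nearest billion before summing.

Year 2016: gap = -1.9 × (6.68 - 5.82) = -1.634%, loss ≈ 17529 × 1.634/100 ≈ 286.
Year 2017: gap = -1.9 × (8.98 - 5.82) = -6.004%, loss ≈ 17529 × 6.004/100 ≈ 1052.
Year 2018: gap = -1.9 × (7.99 - 5.82) = -4.123%, loss ≈ 17529 × 4.123/100 ≈ 723.
Year 2019: gap = -1.9 × (10.16 - 5.82) = -8.246%, loss ≈ 17529 × 8.246/100 ≈ 1445.
Total lost output = 286 + 1052 + 723 + 1445 = 3506 billion.

$3,506 billion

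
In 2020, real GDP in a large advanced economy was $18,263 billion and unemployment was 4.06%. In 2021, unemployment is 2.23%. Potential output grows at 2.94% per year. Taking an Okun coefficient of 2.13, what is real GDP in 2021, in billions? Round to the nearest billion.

$19,512 billion

Δu = 2.23 - 4.06 = -1.83 points.
Okun's law (growth form): g_Y = g_Y* - β × Δu = 2.94 - 2.13 × (-1.83) = 2.94 + 3.8979 = 6.8379%.
Real GDP in the next year = 18263 × (1 + 6.8379/100) = 18263 × 1.068379 ≈ 19512 billion.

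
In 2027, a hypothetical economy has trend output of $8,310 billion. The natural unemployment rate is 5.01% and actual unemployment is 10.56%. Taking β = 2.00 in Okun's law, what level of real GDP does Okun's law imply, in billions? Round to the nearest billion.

$7,388 billion

Unemployment gap = 10.56 - 5.01 = 5.55 points, so the output gap is -2 × 5.55 = -11.1%.
Actual GDP = 8310 × (1 - 11.1/100) = 8310 × 0.889 ≈ 7388 billion.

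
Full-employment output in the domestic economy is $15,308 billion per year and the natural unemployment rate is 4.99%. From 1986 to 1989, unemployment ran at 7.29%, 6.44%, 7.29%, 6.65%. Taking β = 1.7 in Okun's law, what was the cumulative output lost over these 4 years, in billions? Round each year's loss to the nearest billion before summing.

$2,007 billion

Year 1986: gap = -1.7 × (7.29 - 4.99) = -3.91%, loss ≈ 15308 × 3.91/100 ≈ 599.
Year 1987: gap = -1.7 × (6.44 - 4.99) = -2.465%, loss ≈ 15308 × 2.465/100 ≈ 377.
Year 1988: gap = -1.7 × (7.29 - 4.99) = -3.91%, loss ≈ 15308 × 3.91/100 ≈ 599.
Year 1989: gap = -1.7 × (6.65 - 4.99) = -2.822%, loss ≈ 15308 × 2.822/100 ≈ 432.
Total lost output = 599 + 377 + 599 + 432 = 2007 billion.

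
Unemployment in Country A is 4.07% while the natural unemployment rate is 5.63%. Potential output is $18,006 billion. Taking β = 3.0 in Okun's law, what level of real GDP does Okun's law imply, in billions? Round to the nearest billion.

Unemployment gap = 4.07 - 5.63 = -1.56 points, so the output gap is -3 × (-1.56) = 4.68%.
Actual GDP = 18006 × (1 + 4.68/100) = 18006 × 1.0468 ≈ 18849 billion.

$18,849 billion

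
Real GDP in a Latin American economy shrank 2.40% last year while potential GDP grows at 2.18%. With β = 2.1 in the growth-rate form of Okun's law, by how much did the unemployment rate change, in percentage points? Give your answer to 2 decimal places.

2.18 percentage points

Growth-rate Okun's law: g_Y = g_Y* - β × Δu, so Δu = (g_Y* - g_Y)/β.
Δu = (2.18 + 2.4)/2.1 = 4.58/2.1 = 2.18 percentage points.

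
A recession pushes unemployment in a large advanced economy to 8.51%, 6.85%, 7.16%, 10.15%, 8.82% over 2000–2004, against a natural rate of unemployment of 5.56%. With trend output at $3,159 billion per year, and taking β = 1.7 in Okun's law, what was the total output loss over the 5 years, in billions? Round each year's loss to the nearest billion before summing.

Year 2000: gap = -1.7 × (8.51 - 5.56) = -5.015%, loss ≈ 3159 × 5.015/100 ≈ 158.
Year 2001: gap = -1.7 × (6.85 - 5.56) = -2.193%, loss ≈ 3159 × 2.193/100 ≈ 69.
Year 2002: gap = -1.7 × (7.16 - 5.56) = -2.72%, loss ≈ 3159 × 2.72/100 ≈ 86.
Year 2003: gap = -1.7 × (10.15 - 5.56) = -7.803%, loss ≈ 3159 × 7.803/100 ≈ 246.
Year 2004: gap = -1.7 × (8.82 - 5.56) = -5.542%, loss ≈ 3159 × 5.542/100 ≈ 175.
Total lost output = 158 + 69 + 86 + 246 + 175 = 734 billion.

$734 billion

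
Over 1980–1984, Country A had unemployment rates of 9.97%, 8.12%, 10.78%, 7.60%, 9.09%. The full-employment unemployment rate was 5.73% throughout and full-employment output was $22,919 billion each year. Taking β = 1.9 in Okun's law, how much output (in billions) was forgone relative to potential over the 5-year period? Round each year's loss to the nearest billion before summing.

$7,363 billion

Year 1980: gap = -1.9 × (9.97 - 5.73) = -8.056%, loss ≈ 22919 × 8.056/100 ≈ 1846.
Year 1981: gap = -1.9 × (8.12 - 5.73) = -4.541%, loss ≈ 22919 × 4.541/100 ≈ 1041.
Year 1982: gap = -1.9 × (10.78 - 5.73) = -9.595%, loss ≈ 22919 × 9.595/100 ≈ 2199.
Year 1983: gap = -1.9 × (7.6 - 5.73) = -3.553%, loss ≈ 22919 × 3.553/100 ≈ 814.
Year 1984: gap = -1.9 × (9.09 - 5.73) = -6.384%, loss ≈ 22919 × 6.384/100 ≈ 1463.
Total lost output = 1846 + 1041 + 2199 + 814 + 1463 = 7363 billion.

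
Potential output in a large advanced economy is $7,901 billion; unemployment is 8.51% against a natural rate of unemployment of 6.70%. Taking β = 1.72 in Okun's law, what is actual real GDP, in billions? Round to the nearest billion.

$7,655 billion

Unemployment gap = 8.51 - 6.7 = 1.81 points, so the output gap is -1.72 × 1.81 = -3.1132%.
Actual GDP = 7901 × (1 - 3.1132/100) = 7901 × 0.968868 ≈ 7655 billion.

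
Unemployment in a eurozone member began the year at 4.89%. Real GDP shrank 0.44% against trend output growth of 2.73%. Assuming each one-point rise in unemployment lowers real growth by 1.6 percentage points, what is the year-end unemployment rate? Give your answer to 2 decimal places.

6.87%

Growth-rate Okun's law: g_Y = g_Y* - β × Δu, so Δu = (g_Y* - g_Y)/β.
Δu = (2.73 + 0.44)/1.6 = 3.17/1.6 = 1.98 percentage points.
Year-end unemployment = 4.89 + 1.98 = 6.87%.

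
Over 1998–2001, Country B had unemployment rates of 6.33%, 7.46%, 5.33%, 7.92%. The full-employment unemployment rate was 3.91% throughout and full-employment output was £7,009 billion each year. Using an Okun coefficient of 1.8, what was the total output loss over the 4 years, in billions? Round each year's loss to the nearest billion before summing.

£1,438 billion

Year 1998: gap = -1.8 × (6.33 - 3.91) = -4.356%, loss ≈ 7009 × 4.356/100 ≈ 305.
Year 1999: gap = -1.8 × (7.46 - 3.91) = -6.39%, loss ≈ 7009 × 6.39/100 ≈ 448.
Year 2000: gap = -1.8 × (5.33 - 3.91) = -2.556%, loss ≈ 7009 × 2.556/100 ≈ 179.
Year 2001: gap = -1.8 × (7.92 - 3.91) = -7.218%, loss ≈ 7009 × 7.218/100 ≈ 506.
Total lost output = 305 + 448 + 179 + 506 = 1438 billion.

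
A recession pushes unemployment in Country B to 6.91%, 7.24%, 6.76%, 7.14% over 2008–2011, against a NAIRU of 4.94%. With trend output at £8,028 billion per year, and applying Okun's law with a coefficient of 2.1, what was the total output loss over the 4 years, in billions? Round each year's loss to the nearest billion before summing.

Year 2008: gap = -2.1 × (6.91 - 4.94) = -4.137%, loss ≈ 8028 × 4.137/100 ≈ 332.
Year 2009: gap = -2.1 × (7.24 - 4.94) = -4.83%, loss ≈ 8028 × 4.83/100 ≈ 388.
Year 2010: gap = -2.1 × (6.76 - 4.94) = -3.822%, loss ≈ 8028 × 3.822/100 ≈ 307.
Year 2011: gap = -2.1 × (7.14 - 4.94) = -4.62%, loss ≈ 8028 × 4.62/100 ≈ 371.
Total lost output = 332 + 388 + 307 + 371 = 1398 billion.

£1,398 billion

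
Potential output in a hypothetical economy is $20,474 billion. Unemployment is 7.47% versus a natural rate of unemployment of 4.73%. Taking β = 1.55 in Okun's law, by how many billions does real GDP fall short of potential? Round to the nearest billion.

Output gap = -1.55 × (7.47 - 4.73) = -1.55 × 2.74 = -4.247%.
Actual GDP ≈ 20474 × 0.95753 ≈ 19604 billion, so the shortfall is 20474 - 19604 = 870 billion.

$870 billion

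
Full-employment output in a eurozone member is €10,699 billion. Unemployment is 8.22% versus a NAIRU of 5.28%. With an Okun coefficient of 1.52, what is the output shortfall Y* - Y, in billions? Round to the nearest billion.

€478 billion

Output gap = -1.52 × (8.22 - 5.28) = -1.52 × 2.94 = -4.4688%.
Actual GDP ≈ 10699 × 0.955312 ≈ 10221 billion, so the shortfall is 10699 - 10221 = 478 billion.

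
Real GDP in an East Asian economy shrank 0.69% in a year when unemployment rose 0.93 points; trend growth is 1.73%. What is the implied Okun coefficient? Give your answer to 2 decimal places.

β ≈ 2.60

Growth form: g_Y = g_Y* - β × Δu, so β = (g_Y* - g_Y)/Δu.
β = (1.73 + 0.69)/0.93 = 2.42/0.93 = 2.60.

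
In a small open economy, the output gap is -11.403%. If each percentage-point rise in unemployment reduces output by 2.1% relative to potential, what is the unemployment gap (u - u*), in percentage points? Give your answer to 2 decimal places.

5.43 percentage points

Okun's law: output gap = -β × (u - u*), so u - u* = -(output gap)/β.
u - u* = -(-11.403)/2.1 = 5.43 percentage points.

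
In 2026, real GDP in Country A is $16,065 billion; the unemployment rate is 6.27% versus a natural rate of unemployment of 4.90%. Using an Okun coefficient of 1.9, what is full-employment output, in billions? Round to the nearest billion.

$16,494 billion

Unemployment gap = 6.27 - 4.9 = 1.37 points, so output gap = -1.9 × 1.37 = -2.603%.
Since Y = Y* × (1 + gap/100), Y* = 16065/0.97397 ≈ 16494 billion.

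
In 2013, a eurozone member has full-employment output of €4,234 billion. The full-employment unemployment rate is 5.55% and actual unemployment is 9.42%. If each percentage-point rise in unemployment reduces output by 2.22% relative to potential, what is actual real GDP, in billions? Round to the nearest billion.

Unemployment gap = 9.42 - 5.55 = 3.87 points, so the output gap is -2.22 × 3.87 = -8.5914%.
Actual GDP = 4234 × (1 - 8.5914/100) = 4234 × 0.914086 ≈ 3870 billion.

€3,870 billion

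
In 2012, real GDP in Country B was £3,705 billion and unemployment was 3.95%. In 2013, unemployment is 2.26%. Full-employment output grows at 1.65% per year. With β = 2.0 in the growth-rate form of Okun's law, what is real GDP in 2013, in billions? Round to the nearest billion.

£3,891 billion

Δu = 2.26 - 3.95 = -1.69 points.
Okun's law (growth form): g_Y = g_Y* - β × Δu = 1.65 - 2.0 × (-1.69) = 1.65 + 3.38 = 5.03%.
Real GDP in the next year = 3705 × (1 + 5.03/100) = 3705 × 1.0503 ≈ 3891 billion.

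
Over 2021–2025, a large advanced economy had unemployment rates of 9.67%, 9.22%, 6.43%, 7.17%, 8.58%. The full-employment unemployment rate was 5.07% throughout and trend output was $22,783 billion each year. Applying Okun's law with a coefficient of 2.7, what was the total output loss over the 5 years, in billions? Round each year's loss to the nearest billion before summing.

Year 2021: gap = -2.7 × (9.67 - 5.07) = -12.42%, loss ≈ 22783 × 12.42/100 ≈ 2830.
Year 2022: gap = -2.7 × (9.22 - 5.07) = -11.205%, loss ≈ 22783 × 11.205/100 ≈ 2553.
Year 2023: gap = -2.7 × (6.43 - 5.07) = -3.672%, loss ≈ 22783 × 3.672/100 ≈ 837.
Year 2024: gap = -2.7 × (7.17 - 5.07) = -5.67%, loss ≈ 22783 × 5.67/100 ≈ 1292.
Year 2025: gap = -2.7 × (8.58 - 5.07) = -9.477%, loss ≈ 22783 × 9.477/100 ≈ 2159.
Total lost output = 2830 + 2553 + 837 + 1292 + 2159 = 9671 billion.

$9,671 billion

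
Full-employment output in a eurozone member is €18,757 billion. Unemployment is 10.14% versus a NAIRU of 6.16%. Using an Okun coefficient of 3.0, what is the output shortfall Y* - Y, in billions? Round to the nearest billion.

Output gap = -3.0 × (10.14 - 6.16) = -3 × 3.98 = -11.94%.
Actual GDP ≈ 18757 × 0.8806 ≈ 16517 billion, so the shortfall is 18757 - 16517 = 2240 billion.

€2,240 billion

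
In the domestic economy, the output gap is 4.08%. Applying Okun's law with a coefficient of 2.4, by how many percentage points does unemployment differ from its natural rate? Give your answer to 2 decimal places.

Okun's law: output gap = -β × (u - u*), so u - u* = -(output gap)/β.
u - u* = -(4.08)/2.4 = -1.7 percentage points.

-1.70 percentage points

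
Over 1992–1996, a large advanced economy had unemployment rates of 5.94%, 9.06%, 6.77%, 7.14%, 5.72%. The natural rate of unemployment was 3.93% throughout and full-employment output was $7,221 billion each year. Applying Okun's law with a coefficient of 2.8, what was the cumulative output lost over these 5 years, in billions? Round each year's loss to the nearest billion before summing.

Year 1992: gap = -2.8 × (5.94 - 3.93) = -5.628%, loss ≈ 7221 × 5.628/100 ≈ 406.
Year 1993: gap = -2.8 × (9.06 - 3.93) = -14.364%, loss ≈ 7221 × 14.364/100 ≈ 1037.
Year 1994: gap = -2.8 × (6.77 - 3.93) = -7.952%, loss ≈ 7221 × 7.952/100 ≈ 574.
Year 1995: gap = -2.8 × (7.14 - 3.93) = -8.988%, loss ≈ 7221 × 8.988/100 ≈ 649.
Year 1996: gap = -2.8 × (5.72 - 3.93) = -5.012%, loss ≈ 7221 × 5.012/100 ≈ 362.
Total lost output = 406 + 1037 + 574 + 649 + 362 = 3028 billion.

$3,028 billion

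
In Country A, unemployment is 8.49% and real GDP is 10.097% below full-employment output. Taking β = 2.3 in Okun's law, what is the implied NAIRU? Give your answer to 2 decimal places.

4.10%

From Okun's law, u - u* = -(output gap)/β = -(-10.097)/2.3 = 4.39 points.
So u* = 8.49 - 4.39 = 4.10%.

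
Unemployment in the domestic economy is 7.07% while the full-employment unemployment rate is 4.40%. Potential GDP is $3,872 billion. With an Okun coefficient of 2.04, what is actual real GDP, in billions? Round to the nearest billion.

$3,661 billion

Unemployment gap = 7.07 - 4.4 = 2.67 points, so the output gap is -2.04 × 2.67 = -5.4468%.
Actual GDP = 3872 × (1 - 5.4468/100) = 3872 × 0.945532 ≈ 3661 billion.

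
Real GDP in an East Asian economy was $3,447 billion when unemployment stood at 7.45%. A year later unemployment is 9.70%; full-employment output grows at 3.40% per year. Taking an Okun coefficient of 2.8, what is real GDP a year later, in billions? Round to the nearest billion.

$3,347 billion

Δu = 9.7 - 7.45 = 2.25 points.
Okun's law (growth form): g_Y = g_Y* - β × Δu = 3.40 - 2.8 × (2.25) = 3.4 - 6.3 = -2.9%.
Real GDP in the next year = 3447 × (1 - 2.9/100) = 3447 × 0.971 ≈ 3347 billion.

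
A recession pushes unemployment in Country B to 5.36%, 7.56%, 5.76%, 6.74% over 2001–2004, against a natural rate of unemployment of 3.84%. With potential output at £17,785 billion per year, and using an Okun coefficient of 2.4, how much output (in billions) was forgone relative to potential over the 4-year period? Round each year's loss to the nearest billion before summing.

£4,295 billion

Year 2001: gap = -2.4 × (5.36 - 3.84) = -3.648%, loss ≈ 17785 × 3.648/100 ≈ 649.
Year 2002: gap = -2.4 × (7.56 - 3.84) = -8.928%, loss ≈ 17785 × 8.928/100 ≈ 1588.
Year 2003: gap = -2.4 × (5.76 - 3.84) = -4.608%, loss ≈ 17785 × 4.608/100 ≈ 820.
Year 2004: gap = -2.4 × (6.74 - 3.84) = -6.96%, loss ≈ 17785 × 6.96/100 ≈ 1238.
Total lost output = 649 + 1588 + 820 + 1238 = 4295 billion.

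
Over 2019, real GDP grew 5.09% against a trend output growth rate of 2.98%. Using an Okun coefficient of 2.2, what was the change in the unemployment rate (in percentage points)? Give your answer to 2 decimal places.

Growth-rate Okun's law: g_Y = g_Y* - β × Δu, so Δu = (g_Y* - g_Y)/β.
Δu = (2.98 - 5.09)/2.2 = -2.11/2.2 = -0.96 percentage points.

-0.96 percentage points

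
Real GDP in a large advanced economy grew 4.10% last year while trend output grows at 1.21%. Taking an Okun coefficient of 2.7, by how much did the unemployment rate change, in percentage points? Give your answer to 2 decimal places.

Growth-rate Okun's law: g_Y = g_Y* - β × Δu, so Δu = (g_Y* - g_Y)/β.
Δu = (1.21 - 4.1)/2.7 = -2.89/2.7 = -1.07 percentage points.

-1.07 percentage points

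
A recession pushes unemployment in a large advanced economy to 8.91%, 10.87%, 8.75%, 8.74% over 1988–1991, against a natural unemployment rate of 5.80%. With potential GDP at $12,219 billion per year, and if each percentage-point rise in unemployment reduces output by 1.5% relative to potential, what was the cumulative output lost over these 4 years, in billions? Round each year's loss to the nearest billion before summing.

Year 1988: gap = -1.5 × (8.91 - 5.8) = -4.665%, loss ≈ 12219 × 4.665/100 ≈ 570.
Year 1989: gap = -1.5 × (10.87 - 5.8) = -7.605%, loss ≈ 12219 × 7.605/100 ≈ 929.
Year 1990: gap = -1.5 × (8.75 - 5.8) = -4.425%, loss ≈ 12219 × 4.425/100 ≈ 541.
Year 1991: gap = -1.5 × (8.74 - 5.8) = -4.41%, loss ≈ 12219 × 4.41/100 ≈ 539.
Total lost output = 570 + 929 + 541 + 539 = 2579 billion.

$2,579 billion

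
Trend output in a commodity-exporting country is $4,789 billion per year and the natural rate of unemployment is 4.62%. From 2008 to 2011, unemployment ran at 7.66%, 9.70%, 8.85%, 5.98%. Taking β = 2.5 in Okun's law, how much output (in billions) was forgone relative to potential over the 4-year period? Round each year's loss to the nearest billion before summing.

$1,641 billion

Year 2008: gap = -2.5 × (7.66 - 4.62) = -7.6%, loss ≈ 4789 × 7.6/100 ≈ 364.
Year 2009: gap = -2.5 × (9.7 - 4.62) = -12.7%, loss ≈ 4789 × 12.7/100 ≈ 608.
Year 2010: gap = -2.5 × (8.85 - 4.62) = -10.575%, loss ≈ 4789 × 10.575/100 ≈ 506.
Year 2011: gap = -2.5 × (5.98 - 4.62) = -3.4%, loss ≈ 4789 × 3.4/100 ≈ 163.
Total lost output = 364 + 608 + 506 + 163 = 1641 billion.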